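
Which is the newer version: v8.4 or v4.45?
v8.4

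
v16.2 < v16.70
True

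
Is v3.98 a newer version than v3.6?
Yes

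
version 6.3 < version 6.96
True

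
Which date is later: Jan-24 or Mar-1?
Mar-1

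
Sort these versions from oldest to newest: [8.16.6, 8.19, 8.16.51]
[8.16.6, 8.16.51, 8.19]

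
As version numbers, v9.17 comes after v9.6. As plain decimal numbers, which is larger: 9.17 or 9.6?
9.6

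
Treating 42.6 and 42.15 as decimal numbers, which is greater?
42.6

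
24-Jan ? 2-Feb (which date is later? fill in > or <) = <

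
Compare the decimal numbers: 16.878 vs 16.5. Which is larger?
16.878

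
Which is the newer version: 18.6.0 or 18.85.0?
18.85.0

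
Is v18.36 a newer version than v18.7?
Yes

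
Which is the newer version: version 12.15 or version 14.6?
version 14.6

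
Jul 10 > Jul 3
True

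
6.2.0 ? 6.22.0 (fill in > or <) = <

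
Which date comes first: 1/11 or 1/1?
1/1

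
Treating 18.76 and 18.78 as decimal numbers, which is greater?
18.78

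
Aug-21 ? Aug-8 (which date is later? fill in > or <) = >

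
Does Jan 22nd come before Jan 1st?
No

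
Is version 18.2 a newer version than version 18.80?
No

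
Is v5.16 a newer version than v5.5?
Yes. Version numbers are compared segment by segment as integers, not as decimals: minor version 16 > 5, so v5.16 > v5.5 (even though the decimal 5.16 < 5.5).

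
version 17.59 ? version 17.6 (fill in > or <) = >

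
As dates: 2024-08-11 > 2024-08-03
True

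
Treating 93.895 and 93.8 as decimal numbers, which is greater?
93.895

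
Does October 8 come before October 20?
Yes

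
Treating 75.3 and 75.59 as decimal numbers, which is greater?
75.59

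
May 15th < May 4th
False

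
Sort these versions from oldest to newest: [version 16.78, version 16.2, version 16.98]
[version 16.2, version 16.78, version 16.98]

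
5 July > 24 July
False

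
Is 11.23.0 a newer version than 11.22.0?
Yes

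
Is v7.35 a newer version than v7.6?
Yes. Version numbers are compared segment by segment as integers, not as decimals: minor version 35 > 6, so v7.35 > v7.6 (even though the decimal 7.35 < 7.6).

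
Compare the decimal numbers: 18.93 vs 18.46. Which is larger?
18.93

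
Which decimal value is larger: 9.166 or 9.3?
9.3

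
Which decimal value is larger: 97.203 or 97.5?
97.5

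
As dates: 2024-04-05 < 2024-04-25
True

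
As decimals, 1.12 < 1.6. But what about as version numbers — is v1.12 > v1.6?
True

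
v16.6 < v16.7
True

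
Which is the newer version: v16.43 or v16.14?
v16.43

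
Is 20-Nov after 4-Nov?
Yes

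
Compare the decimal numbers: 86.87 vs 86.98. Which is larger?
86.98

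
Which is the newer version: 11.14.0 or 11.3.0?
11.14.0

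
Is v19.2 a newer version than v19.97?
No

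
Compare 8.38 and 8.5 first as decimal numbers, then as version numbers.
As decimals: 8.38 < 8.5. As versions: v8.38 > v8.5 (minor version 38 > 5).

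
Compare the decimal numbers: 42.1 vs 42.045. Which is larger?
42.1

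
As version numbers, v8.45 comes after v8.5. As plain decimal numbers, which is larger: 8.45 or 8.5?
8.5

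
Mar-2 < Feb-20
False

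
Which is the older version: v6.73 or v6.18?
v6.18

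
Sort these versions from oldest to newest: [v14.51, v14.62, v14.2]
[v14.2, v14.51, v14.62]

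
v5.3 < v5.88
True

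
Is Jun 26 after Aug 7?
No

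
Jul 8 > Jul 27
False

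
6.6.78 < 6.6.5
False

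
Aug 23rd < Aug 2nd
False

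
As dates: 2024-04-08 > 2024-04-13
False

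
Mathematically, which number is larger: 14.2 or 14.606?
14.606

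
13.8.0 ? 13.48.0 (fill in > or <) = <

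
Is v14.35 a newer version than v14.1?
Yes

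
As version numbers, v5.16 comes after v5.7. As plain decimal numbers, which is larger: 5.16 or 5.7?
5.7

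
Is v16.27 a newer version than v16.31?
No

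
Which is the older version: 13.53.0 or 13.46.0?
13.46.0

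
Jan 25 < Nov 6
True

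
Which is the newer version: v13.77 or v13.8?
v13.77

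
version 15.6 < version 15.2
False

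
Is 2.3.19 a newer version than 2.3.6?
Yes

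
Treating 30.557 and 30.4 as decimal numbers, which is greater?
30.557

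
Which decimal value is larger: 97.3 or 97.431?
97.431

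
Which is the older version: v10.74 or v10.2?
v10.2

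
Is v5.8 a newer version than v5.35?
No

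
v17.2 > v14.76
True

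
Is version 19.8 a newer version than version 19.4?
Yes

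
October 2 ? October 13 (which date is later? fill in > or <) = <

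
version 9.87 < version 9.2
False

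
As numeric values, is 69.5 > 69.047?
True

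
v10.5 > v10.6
False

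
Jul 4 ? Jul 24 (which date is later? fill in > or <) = <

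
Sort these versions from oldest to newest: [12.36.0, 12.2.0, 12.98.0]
[12.2.0, 12.36.0, 12.98.0]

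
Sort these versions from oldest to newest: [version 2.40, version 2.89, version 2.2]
[version 2.2, version 2.40, version 2.89]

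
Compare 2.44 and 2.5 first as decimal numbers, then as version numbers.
As decimals: 2.44 < 2.5. As versions: v2.44 > v2.5 (minor version 44 > 5).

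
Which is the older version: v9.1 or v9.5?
v9.1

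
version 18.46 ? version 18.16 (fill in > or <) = >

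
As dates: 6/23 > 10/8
False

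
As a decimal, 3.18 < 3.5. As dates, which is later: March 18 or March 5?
March 18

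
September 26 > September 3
True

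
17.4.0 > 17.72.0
False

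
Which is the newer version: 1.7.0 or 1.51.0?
1.51.0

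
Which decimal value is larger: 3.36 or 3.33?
3.36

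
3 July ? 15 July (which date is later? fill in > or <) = <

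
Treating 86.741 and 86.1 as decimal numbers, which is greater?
86.741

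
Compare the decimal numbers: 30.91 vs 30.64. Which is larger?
30.91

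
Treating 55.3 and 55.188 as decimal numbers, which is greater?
55.3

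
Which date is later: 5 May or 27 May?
27 May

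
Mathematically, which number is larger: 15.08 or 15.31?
15.31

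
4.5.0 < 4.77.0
True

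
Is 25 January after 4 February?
No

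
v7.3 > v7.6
False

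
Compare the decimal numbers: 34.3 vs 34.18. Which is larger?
34.3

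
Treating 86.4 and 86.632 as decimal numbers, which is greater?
86.632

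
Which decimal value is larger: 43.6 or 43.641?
43.641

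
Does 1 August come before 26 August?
Yes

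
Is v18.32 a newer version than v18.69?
No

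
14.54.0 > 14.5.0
True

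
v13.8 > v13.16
False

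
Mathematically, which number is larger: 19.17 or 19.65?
19.65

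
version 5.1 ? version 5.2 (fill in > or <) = <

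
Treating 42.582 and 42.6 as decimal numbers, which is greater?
42.6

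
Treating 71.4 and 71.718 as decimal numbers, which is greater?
71.718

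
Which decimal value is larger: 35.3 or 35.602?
35.602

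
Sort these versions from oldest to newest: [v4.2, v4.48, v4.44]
[v4.2, v4.44, v4.48]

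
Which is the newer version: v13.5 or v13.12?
v13.12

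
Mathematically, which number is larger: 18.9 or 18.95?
18.95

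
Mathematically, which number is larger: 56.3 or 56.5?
56.5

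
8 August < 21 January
False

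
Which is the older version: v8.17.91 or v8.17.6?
v8.17.6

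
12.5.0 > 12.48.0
False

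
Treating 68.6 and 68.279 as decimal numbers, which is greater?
68.6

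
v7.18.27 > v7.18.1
True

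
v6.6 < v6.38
True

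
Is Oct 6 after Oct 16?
No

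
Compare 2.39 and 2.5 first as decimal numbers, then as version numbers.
As decimals: 2.39 < 2.5. As versions: v2.39 > v2.5 (minor version 39 > 5).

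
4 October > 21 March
True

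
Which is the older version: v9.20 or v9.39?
v9.20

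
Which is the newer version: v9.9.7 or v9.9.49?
v9.9.49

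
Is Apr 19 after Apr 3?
Yes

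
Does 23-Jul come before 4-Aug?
Yes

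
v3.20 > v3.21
False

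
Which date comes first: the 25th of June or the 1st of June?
the 1st of June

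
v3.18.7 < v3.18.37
True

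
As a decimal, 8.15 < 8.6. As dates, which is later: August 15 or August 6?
August 15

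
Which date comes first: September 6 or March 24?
March 24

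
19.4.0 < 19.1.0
False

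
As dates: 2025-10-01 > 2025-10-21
False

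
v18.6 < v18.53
True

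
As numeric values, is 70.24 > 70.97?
False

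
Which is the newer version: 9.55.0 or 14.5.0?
14.5.0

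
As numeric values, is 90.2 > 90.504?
False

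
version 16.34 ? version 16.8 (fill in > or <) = >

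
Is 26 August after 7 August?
Yes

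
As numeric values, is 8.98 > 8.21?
True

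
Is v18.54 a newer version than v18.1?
Yes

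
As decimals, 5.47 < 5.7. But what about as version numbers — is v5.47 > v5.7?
True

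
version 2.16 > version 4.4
False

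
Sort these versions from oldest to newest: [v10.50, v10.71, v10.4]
[v10.4, v10.50, v10.71]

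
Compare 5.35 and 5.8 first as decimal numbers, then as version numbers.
As decimals: 5.35 < 5.8. As versions: v5.35 > v5.8 (minor version 35 > 8).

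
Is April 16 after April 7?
Yes. Day 16 comes after day 7 in April — this is a date comparison, not a decimal one (the decimal 4.16 would be smaller than 4.7).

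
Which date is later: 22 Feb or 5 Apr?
5 Apr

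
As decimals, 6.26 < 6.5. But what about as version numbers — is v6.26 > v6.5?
True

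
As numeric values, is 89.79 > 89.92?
False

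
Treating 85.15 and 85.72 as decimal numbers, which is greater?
85.72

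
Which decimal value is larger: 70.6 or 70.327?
70.6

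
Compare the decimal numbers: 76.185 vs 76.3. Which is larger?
76.3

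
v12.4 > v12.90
False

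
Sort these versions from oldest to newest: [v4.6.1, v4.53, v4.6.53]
[v4.6.1, v4.6.53, v4.53]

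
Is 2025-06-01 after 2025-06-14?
No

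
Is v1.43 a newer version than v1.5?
Yes. Version numbers are compared segment by segment as integers, not as decimals: minor version 43 > 5, so v1.43 > v1.5 (even though the decimal 1.43 < 1.5).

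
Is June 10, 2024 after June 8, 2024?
Yes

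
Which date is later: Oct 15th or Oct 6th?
Oct 15th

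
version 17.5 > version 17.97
False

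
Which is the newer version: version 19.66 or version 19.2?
version 19.66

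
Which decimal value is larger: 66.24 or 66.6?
66.6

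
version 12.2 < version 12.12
True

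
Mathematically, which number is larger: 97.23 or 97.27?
97.27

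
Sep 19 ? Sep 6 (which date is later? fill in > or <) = >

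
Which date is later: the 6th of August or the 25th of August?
the 25th of August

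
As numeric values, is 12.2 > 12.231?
False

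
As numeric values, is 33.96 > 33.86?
True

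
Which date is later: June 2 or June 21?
June 21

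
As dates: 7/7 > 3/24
True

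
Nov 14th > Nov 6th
True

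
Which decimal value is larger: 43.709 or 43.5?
43.709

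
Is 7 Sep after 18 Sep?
No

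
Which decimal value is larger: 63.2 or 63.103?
63.2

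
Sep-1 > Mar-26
True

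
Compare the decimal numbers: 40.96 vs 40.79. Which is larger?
40.96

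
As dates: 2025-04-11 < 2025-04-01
False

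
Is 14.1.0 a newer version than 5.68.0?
Yes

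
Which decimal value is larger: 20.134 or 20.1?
20.134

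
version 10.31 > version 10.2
True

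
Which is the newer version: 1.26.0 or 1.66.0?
1.66.0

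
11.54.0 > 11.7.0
True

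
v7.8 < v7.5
False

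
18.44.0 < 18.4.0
False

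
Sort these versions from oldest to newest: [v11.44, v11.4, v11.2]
[v11.2, v11.4, v11.44]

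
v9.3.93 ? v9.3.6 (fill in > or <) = >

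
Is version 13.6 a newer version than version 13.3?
Yes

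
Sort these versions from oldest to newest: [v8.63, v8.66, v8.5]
[v8.5, v8.63, v8.66]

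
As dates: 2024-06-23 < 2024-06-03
False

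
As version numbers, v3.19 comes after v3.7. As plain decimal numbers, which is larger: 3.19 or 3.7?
3.7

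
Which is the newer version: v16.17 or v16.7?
v16.17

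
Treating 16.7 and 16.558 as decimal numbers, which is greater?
16.7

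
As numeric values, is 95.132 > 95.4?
False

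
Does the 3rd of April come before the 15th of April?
Yes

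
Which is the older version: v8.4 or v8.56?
v8.4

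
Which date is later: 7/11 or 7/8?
7/11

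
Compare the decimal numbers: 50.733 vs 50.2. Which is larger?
50.733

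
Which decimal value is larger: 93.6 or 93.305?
93.6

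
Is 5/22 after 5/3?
Yes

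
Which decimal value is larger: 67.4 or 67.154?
67.4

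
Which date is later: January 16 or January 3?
January 16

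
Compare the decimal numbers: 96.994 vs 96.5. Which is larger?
96.994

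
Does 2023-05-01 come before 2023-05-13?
Yes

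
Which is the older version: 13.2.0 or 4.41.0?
4.41.0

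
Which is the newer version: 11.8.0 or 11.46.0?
11.46.0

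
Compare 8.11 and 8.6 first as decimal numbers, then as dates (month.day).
As decimals: 8.11 < 8.6. As dates: 8/11 is later than 8/6 (day 11 > day 6).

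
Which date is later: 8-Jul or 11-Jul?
11-Jul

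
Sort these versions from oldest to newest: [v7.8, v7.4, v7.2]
[v7.2, v7.4, v7.8]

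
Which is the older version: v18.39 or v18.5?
v18.5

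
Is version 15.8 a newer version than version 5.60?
Yes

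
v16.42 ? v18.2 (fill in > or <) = <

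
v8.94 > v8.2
True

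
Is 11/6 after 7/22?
Yes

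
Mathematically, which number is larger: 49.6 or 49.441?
49.6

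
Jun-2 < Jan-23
False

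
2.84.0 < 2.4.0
False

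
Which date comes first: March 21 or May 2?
March 21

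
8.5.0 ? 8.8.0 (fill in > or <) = <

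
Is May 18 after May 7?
Yes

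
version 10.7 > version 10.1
True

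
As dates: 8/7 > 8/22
False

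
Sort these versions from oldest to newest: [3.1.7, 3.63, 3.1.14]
[3.1.7, 3.1.14, 3.63]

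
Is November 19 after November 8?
Yes. Day 19 comes after day 8 in November — this is a date comparison, not a decimal one (the decimal 11.19 would be smaller than 11.8).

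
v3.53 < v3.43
False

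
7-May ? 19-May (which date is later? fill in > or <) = <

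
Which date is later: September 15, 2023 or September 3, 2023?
September 15, 2023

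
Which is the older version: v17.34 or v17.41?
v17.34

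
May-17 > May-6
True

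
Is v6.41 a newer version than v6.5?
Yes. Version numbers are compared segment by segment as integers, not as decimals: minor version 41 > 5, so v6.41 > v6.5 (even though the decimal 6.41 < 6.5).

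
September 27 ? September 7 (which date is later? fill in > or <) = >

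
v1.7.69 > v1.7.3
True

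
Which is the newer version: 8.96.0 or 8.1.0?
8.96.0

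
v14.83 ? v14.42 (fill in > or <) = >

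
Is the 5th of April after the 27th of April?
No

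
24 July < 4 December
True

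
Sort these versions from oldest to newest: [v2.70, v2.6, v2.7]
[v2.6, v2.7, v2.70]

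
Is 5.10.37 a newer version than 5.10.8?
Yes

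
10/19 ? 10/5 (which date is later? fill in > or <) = >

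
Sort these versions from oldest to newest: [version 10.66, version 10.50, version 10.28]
[version 10.28, version 10.50, version 10.66]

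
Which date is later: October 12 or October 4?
October 12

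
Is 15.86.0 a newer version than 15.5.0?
Yes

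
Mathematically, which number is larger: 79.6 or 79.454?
79.6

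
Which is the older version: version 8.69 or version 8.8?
version 8.8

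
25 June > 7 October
False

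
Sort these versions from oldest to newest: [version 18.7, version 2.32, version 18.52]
[version 2.32, version 18.7, version 18.52]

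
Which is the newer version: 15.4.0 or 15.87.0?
15.87.0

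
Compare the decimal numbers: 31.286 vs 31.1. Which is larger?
31.286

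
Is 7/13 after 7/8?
Yes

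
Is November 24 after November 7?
Yes. Day 24 comes after day 7 in November — this is a date comparison, not a decimal one (the decimal 11.24 would be smaller than 11.7).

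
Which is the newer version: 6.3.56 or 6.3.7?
6.3.56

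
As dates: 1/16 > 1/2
True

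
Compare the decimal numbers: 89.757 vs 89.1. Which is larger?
89.757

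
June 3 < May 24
False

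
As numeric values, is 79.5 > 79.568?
False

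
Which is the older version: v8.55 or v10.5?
v8.55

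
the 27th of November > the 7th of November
True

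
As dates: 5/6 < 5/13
True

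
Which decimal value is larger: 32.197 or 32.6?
32.6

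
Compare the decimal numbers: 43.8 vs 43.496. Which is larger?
43.8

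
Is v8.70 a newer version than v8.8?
Yes. Version numbers are compared segment by segment as integers, not as decimals: minor version 70 > 8, so v8.70 > v8.8 (even though the decimal 8.70 < 8.8).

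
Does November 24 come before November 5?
No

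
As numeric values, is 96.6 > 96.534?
True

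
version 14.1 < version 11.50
False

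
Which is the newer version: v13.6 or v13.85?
v13.85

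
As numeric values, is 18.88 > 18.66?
True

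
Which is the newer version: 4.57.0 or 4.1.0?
4.57.0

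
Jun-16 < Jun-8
False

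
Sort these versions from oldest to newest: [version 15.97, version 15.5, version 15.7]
[version 15.5, version 15.7, version 15.97]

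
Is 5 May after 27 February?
Yes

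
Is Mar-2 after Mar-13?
No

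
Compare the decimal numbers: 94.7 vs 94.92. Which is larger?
94.92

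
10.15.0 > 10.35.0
False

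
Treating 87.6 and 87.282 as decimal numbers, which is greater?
87.6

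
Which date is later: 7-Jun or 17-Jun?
17-Jun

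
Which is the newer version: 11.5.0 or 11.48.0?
11.48.0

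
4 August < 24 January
False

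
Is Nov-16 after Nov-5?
Yes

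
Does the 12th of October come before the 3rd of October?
No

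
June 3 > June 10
False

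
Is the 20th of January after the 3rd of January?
Yes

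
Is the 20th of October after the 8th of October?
Yes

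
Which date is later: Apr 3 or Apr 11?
Apr 11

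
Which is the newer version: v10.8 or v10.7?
v10.8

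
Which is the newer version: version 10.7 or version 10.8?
version 10.8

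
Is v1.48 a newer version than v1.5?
Yes. Version numbers are compared segment by segment as integers, not as decimals: minor version 48 > 5, so v1.48 > v1.5 (even though the decimal 1.48 < 1.5).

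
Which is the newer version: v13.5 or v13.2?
v13.5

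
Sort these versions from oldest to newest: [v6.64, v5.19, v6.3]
[v5.19, v6.3, v6.64]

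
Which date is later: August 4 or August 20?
August 20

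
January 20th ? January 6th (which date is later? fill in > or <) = >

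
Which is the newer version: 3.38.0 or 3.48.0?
3.48.0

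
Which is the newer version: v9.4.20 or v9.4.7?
v9.4.20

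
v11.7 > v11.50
False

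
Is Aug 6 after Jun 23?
Yes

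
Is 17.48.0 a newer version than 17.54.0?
No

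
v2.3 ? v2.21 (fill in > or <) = <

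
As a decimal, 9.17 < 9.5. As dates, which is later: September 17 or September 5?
September 17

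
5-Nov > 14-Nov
False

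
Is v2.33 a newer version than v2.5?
Yes. Version numbers are compared segment by segment as integers, not as decimals: minor version 33 > 5, so v2.33 > v2.5 (even though the decimal 2.33 < 2.5).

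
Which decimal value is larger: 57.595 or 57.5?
57.595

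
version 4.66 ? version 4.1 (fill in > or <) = >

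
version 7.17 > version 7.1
True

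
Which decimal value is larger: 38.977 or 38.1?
38.977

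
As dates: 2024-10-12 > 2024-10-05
True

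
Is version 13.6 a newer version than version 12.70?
Yes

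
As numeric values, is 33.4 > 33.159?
True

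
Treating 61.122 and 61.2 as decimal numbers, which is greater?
61.2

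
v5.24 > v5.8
True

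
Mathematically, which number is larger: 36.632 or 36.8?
36.8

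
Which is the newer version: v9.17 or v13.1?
v13.1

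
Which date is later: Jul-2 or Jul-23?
Jul-23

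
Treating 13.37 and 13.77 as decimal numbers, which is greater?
13.77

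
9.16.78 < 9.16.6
False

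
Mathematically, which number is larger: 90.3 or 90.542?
90.542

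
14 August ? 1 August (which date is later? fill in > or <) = >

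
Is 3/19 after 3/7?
Yes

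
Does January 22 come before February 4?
Yes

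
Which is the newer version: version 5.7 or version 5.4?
version 5.7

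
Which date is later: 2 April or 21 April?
21 April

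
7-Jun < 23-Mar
False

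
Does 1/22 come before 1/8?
No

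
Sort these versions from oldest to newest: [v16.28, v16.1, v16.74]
[v16.1, v16.28, v16.74]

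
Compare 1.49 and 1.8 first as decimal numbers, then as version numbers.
As decimals: 1.49 < 1.8. As versions: v1.49 > v1.8 (minor version 49 > 8).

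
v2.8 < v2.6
False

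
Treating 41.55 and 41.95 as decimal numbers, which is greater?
41.95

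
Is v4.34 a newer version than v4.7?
Yes. Version numbers are compared segment by segment as integers, not as decimals: minor version 34 > 7, so v4.34 > v4.7 (even though the decimal 4.34 < 4.7).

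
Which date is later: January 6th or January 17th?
January 17th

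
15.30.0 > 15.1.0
True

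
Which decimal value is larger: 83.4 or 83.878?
83.878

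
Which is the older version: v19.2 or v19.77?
v19.2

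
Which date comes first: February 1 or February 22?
February 1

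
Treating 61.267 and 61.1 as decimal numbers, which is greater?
61.267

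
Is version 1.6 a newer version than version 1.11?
No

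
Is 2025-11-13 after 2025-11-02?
Yes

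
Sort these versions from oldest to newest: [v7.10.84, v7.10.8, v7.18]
[v7.10.8, v7.10.84, v7.18]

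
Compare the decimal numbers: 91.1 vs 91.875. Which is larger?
91.875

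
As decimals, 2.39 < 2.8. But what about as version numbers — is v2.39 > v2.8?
True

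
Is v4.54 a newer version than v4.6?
Yes. Version numbers are compared segment by segment as integers, not as decimals: minor version 54 > 6, so v4.54 > v4.6 (even though the decimal 4.54 < 4.6).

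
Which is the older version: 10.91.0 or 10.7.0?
10.7.0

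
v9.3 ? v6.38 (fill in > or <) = >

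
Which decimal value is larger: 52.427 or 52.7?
52.7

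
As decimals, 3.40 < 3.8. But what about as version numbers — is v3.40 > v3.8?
True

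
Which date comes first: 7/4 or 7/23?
7/4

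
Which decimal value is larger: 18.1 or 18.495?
18.495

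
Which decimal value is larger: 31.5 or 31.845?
31.845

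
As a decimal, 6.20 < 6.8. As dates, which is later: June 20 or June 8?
June 20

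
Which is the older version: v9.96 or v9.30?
v9.30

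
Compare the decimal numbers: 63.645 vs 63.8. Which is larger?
63.8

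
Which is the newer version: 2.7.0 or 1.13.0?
2.7.0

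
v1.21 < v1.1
False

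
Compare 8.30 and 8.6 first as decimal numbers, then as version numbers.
As decimals: 8.30 < 8.6. As versions: v8.30 > v8.6 (minor version 30 > 6).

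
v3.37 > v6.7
False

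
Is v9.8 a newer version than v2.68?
Yes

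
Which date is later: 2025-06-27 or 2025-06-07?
2025-06-27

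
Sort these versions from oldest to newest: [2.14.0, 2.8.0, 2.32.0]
[2.8.0, 2.14.0, 2.32.0]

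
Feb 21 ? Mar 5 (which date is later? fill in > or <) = <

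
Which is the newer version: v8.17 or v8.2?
v8.17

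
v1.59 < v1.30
False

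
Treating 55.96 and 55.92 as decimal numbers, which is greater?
55.96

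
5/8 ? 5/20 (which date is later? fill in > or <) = <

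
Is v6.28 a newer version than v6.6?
Yes. Version numbers are compared segment by segment as integers, not as decimals: minor version 28 > 6, so v6.28 > v6.6 (even though the decimal 6.28 < 6.6).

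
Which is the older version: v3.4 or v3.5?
v3.4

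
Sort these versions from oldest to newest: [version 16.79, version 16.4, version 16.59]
[version 16.4, version 16.59, version 16.79]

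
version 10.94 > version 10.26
True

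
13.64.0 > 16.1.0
False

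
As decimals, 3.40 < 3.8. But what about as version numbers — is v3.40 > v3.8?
True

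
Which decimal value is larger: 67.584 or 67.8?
67.8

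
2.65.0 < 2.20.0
False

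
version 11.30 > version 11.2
True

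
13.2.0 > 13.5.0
False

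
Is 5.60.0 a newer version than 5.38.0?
Yes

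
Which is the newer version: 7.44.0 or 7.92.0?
7.92.0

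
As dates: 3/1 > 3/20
False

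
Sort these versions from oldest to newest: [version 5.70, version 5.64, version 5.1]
[version 5.1, version 5.64, version 5.70]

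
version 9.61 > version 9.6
True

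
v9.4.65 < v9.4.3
False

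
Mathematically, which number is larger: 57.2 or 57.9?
57.9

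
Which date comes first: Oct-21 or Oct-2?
Oct-2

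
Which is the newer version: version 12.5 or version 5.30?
version 12.5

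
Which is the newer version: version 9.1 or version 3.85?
version 9.1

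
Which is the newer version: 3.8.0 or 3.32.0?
3.32.0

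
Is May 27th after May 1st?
Yes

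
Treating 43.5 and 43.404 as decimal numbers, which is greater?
43.5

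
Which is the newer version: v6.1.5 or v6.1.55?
v6.1.55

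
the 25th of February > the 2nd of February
True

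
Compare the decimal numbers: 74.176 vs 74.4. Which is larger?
74.4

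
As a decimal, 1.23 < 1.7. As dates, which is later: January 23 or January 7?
January 23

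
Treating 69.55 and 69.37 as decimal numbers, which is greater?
69.55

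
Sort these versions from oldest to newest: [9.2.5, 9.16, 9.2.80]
[9.2.5, 9.2.80, 9.16]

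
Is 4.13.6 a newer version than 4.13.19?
No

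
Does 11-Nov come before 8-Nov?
No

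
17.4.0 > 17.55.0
False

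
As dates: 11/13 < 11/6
False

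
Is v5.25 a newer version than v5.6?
Yes. Version numbers are compared segment by segment as integers, not as decimals: minor version 25 > 6, so v5.25 > v5.6 (even though the decimal 5.25 < 5.6).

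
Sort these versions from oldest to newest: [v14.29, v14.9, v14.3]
[v14.3, v14.9, v14.29]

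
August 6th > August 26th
False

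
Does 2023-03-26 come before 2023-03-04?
No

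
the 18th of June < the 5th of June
False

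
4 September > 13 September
False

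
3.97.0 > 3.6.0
True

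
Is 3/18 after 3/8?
Yes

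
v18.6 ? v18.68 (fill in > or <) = <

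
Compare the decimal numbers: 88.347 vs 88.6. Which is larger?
88.6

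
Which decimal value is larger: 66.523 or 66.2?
66.523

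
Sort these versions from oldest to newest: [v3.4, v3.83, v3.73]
[v3.4, v3.73, v3.83]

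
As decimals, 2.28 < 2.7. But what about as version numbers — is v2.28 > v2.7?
True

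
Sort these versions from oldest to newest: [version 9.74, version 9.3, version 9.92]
[version 9.3, version 9.74, version 9.92]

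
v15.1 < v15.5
True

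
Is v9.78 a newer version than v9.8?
Yes. Version numbers are compared segment by segment as integers, not as decimals: minor version 78 > 8, so v9.78 > v9.8 (even though the decimal 9.78 < 9.8).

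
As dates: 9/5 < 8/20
False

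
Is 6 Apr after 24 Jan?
Yes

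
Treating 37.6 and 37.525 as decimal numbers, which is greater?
37.6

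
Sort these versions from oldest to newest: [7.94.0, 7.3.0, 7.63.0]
[7.3.0, 7.63.0, 7.94.0]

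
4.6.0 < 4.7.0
True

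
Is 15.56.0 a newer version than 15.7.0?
Yes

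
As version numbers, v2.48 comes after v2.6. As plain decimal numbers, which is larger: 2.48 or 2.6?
2.6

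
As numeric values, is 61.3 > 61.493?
False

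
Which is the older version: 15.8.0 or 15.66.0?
15.8.0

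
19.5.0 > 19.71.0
False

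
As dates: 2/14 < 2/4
False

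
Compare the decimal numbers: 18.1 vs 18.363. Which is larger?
18.363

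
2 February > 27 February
False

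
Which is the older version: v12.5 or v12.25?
v12.5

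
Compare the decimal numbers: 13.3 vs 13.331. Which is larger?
13.331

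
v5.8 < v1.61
False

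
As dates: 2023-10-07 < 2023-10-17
True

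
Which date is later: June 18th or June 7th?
June 18th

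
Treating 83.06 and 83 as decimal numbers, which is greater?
83.06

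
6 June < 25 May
False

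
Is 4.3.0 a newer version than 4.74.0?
No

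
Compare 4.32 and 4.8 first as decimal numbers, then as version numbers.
As decimals: 4.32 < 4.8. As versions: v4.32 > v4.8 (minor version 32 > 8).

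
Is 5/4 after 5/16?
No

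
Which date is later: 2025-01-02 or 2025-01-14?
2025-01-14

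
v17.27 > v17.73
False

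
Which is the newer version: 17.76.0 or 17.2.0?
17.76.0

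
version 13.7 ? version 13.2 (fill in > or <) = >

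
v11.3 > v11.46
False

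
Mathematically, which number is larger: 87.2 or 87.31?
87.31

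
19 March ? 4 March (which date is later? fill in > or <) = >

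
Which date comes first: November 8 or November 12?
November 8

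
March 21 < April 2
True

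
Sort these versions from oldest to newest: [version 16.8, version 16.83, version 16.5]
[version 16.5, version 16.8, version 16.83]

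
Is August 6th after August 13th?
No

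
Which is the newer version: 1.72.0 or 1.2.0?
1.72.0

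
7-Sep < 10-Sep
True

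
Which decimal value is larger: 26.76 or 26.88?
26.88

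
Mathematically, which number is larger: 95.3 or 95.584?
95.584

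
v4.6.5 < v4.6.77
True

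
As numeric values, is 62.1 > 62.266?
False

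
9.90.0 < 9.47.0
False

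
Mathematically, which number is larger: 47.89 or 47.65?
47.89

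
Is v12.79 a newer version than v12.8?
Yes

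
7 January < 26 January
True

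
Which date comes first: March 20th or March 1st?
March 1st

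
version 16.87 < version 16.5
False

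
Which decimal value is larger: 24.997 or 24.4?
24.997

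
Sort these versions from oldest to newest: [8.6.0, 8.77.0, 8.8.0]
[8.6.0, 8.8.0, 8.77.0]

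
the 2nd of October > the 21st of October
False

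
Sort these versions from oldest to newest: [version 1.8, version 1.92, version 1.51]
[version 1.8, version 1.51, version 1.92]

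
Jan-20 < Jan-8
False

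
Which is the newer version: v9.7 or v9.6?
v9.7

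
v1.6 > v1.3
True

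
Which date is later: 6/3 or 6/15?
6/15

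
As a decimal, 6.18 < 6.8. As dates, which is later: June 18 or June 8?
June 18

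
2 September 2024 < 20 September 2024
True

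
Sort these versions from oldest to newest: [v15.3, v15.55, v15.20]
[v15.3, v15.20, v15.55]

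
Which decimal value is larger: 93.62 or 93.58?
93.62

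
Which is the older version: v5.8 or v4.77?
v4.77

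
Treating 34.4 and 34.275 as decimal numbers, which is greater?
34.4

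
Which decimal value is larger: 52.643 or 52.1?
52.643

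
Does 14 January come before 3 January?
No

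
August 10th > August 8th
True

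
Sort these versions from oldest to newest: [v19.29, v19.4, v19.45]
[v19.4, v19.29, v19.45]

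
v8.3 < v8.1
False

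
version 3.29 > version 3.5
True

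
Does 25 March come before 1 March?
No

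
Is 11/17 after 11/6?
Yes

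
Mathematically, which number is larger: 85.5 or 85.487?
85.5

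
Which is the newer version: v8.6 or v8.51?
v8.51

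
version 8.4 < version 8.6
True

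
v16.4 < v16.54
True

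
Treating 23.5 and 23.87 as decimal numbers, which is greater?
23.87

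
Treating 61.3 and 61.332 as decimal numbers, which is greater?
61.332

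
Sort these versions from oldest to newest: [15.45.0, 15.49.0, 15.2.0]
[15.2.0, 15.45.0, 15.49.0]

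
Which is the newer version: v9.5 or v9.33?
v9.33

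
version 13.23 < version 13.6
False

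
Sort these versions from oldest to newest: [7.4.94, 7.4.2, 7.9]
[7.4.2, 7.4.94, 7.9]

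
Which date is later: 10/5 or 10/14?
10/14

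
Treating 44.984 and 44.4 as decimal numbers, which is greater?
44.984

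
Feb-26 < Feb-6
False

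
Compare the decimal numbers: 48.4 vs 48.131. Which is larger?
48.4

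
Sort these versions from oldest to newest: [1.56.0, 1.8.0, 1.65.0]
[1.8.0, 1.56.0, 1.65.0]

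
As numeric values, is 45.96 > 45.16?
True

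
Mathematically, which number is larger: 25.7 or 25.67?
25.7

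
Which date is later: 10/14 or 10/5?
10/14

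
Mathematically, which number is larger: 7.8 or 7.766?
7.8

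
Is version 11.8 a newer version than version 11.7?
Yes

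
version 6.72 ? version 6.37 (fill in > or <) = >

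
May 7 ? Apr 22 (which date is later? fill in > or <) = >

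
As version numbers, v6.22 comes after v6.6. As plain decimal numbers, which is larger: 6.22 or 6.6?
6.6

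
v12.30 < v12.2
False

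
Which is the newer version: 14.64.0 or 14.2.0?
14.64.0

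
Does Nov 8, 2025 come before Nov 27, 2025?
Yes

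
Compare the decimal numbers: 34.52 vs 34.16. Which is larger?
34.52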